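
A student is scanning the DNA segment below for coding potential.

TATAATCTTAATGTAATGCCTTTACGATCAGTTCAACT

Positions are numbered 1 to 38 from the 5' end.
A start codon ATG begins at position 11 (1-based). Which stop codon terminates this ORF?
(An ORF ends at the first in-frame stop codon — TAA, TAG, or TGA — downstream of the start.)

TAA

Codons from position 11: ATG (11–13), TAA (14–16).
The first in-frame stop codon is TAA.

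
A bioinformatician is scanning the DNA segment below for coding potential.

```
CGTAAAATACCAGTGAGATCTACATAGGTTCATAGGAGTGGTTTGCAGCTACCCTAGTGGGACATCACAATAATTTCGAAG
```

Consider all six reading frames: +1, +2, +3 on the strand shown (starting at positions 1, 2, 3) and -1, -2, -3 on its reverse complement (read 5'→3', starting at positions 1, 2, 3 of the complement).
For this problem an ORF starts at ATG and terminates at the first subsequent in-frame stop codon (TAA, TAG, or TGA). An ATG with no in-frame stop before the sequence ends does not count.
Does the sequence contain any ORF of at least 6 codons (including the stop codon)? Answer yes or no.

Reverse complement (5'→3'): CTTCGAAATTATTGTGATGTCCCACTAGGGTAGCTGCAAACCACTCCTATGAACCTATGTAGATCTCACTGGTATTTTACG
Frame +1: CGT AAA ATA CCA GTG AGA TCT ACA TAG GTT CAT AGG AGT GGT TTG CAG CTA CCC TAG TGG GAC ATC ACA ATA ATT TCG AAG — no ATG→stop ORF.
Frame +2: GTA AAA TAC CAG TGA GAT CTA CAT AGG TTC ATA GGA GTG GTT TGC AGC TAC CCT AGT GGG ACA TCA CAA TAA TTT CGA — no ATG→stop ORF.
Frame +3: TAA AAT ACC AGT GAG ATC TAC ATA GGT TCA TAG GAG TGG TTT GCA GCT ACC CTA GTG GGA CAT CAC AAT AAT TTC GAA — no ATG→stop ORF.
Frame -1: CTT CGA AAT TAT TGT GAT GTC CCA CTA GGG TAG CTG CAA ACC ACT CCT ATG AAC CTA TGT AGA TCT CAC TGG TAT TTT ACG — no ATG→stop ORF.
Frame -2: TTC GAA ATT ATT GTG ATG TCC CAC TAG GGT AGC TGC AAA CCA CTC CTA TGA ACC TAT GTA GAT CTC ACT GGT ATT TTA — ATG at 17, stop TAG at 26 → 12 nt.
Frame -3: TCG AAA TTA TTG TGA TGT CCC ACT AGG GTA GCT GCA AAC CAC TCC TAT GAA CCT ATG TAG ATC TCA CTG GTA TTT TAC — ATG at 57, stop TAG at 60 → 6 nt.
Largest ORF found is 4 codons < 6, so no.

no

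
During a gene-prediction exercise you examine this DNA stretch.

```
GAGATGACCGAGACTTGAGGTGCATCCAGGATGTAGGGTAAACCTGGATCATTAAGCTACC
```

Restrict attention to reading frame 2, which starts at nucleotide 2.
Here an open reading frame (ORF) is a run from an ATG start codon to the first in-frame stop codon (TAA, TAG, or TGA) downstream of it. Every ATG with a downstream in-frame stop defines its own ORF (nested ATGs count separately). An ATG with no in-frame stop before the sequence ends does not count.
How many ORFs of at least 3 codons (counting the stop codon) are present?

Frame 2: AGA TGA CCG AGA CTT GAG GTG CAT CCA GGA TGT AGG GTA AAC CTG GAT CAT TAA GCT ACC — no ATG→stop ORF.
No ORF reaches 3 codons. Count = 0.

0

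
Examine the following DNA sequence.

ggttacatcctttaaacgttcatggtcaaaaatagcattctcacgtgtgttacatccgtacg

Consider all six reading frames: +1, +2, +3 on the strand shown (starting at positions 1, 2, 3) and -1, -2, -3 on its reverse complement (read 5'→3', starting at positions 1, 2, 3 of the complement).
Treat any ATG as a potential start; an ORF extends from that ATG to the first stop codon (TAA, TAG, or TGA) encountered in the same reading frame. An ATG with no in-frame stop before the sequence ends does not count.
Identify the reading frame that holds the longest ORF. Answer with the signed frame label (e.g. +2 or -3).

Reverse complement (5'→3'): CGTACGGATGTAACACACGTGAGAATGCTATTTTTGACCATGAACGTTTAAAGGATGTAACC
Frame +1: GGT TAC ATC CTT TAA ACG TTC ATG GTC AAA AAT AGC ATT CTC ACG TGT GTT ACA TCC GTA — no ATG→stop ORF.
Frame +2: GTT ACA TCC TTT AAA CGT TCA TGG TCA AAA ATA GCA TTC TCA CGT GTG TTA CAT CCG TAC — no ATG→stop ORF.
Frame +3: TTA CAT CCT TTA AAC GTT CAT GGT CAA AAA TAG CAT TCT CAC GTG TGT TAC ATC CGT ACG — no ATG→stop ORF.
Frame -1: CGT ACG GAT GTA ACA CAC GTG AGA ATG CTA TTT TTG ACC ATG AAC GTT TAA AGG ATG TAA — ATG at 25, stop TAA at 49 → 27 nt; ATG at 40, stop TAA at 49 → 12 nt; ATG at 55, stop TAA at 58 → 6 nt.
Frame -2: GTA CGG ATG TAA CAC ACG TGA GAA TGC TAT TTT TGA CCA TGA ACG TTT AAA GGA TGT AAC — ATG at 8, stop TAA at 11 → 6 nt.
Frame -3: TAC GGA TGT AAC ACA CGT GAG AAT GCT ATT TTT GAC CAT GAA CGT TTA AAG GAT GTA ACC — no ATG→stop ORF.
Longest ORF is 27 nt in frame -1 (positions 25–51).

-1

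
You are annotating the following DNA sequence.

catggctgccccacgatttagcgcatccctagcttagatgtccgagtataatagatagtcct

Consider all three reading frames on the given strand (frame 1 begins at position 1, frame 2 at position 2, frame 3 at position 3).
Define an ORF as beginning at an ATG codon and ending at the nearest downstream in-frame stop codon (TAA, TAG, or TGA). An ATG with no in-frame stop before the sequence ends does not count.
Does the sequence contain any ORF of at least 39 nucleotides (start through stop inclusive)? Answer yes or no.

no

Frame 1: CAT GGC TGC CCC ACG ATT TAG CGC ATC CCT AGC TTA GAT GTC CGA GTA TAA TAG ATA GTC — no ATG→stop ORF.
Frame 2: ATG GCT GCC CCA CGA TTT AGC GCA TCC CTA GCT TAG ATG TCC GAG TAT AAT AGA TAG TCC — ATG at 2, stop TAG at 35 → 36 nt; ATG at 38, stop TAG at 56 → 21 nt.
Frame 3: TGG CTG CCC CAC GAT TTA GCG CAT CCC TAG CTT AGA TGT CCG AGT ATA ATA GAT AGT CCT — no ATG→stop ORF.
Largest ORF found is 36 nucleotides < 39, so no.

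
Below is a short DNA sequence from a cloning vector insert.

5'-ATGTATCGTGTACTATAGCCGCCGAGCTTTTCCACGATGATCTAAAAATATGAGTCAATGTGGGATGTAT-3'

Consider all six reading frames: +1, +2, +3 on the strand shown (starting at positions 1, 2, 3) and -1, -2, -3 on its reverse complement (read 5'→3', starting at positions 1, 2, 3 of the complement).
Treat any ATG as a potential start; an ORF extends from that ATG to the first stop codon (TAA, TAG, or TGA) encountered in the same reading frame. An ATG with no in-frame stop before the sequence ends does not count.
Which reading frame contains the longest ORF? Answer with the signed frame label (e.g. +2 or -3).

Reverse complement (5'→3'): ATACATCCCACATTGACTCATATTTTTAGATCATCGTGGAAAAGCTCGGCGGCTATAGTACACGATACAT
Frame +1: ATG TAT CGT GTA CTA TAG CCG CCG AGC TTT TCC ACG ATG ATC TAA AAA TAT GAG TCA ATG TGG GAT GTA — ATG at 1, stop TAG at 16 → 18 nt; ATG at 37, stop TAA at 43 → 9 nt.
Frame +2: TGT ATC GTG TAC TAT AGC CGC CGA GCT TTT CCA CGA TGA TCT AAA AAT ATG AGT CAA TGT GGG ATG TAT — no ATG→stop ORF.
Frame +3: GTA TCG TGT ACT ATA GCC GCC GAG CTT TTC CAC GAT GAT CTA AAA ATA TGA GTC AAT GTG GGA TGT — no ATG→stop ORF.
Frame -1: ATA CAT CCC ACA TTG ACT CAT ATT TTT AGA TCA TCG TGG AAA AGC TCG GCG GCT ATA GTA CAC GAT ACA — no ATG→stop ORF.
Frame -2: TAC ATC CCA CAT TGA CTC ATA TTT TTA GAT CAT CGT GGA AAA GCT CGG CGG CTA TAG TAC ACG ATA CAT — no ATG→stop ORF.
Frame -3: ACA TCC CAC ATT GAC TCA TAT TTT TAG ATC ATC GTG GAA AAG CTC GGC GGC TAT AGT ACA CGA TAC — no ATG→stop ORF.
Longest ORF is 18 nt in frame +1 (positions 1–18).

+1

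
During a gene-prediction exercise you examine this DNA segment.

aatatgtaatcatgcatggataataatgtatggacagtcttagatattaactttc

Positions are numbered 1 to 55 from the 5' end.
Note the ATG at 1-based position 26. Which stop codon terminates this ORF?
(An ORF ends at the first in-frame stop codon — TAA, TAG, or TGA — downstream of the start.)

Codons from position 26: ATG (26–28), TAT (29–31), GGA (32–34), CAG (35–37), TCT (38–40), TAG (41–43).
The first in-frame stop codon is TAG.

TAG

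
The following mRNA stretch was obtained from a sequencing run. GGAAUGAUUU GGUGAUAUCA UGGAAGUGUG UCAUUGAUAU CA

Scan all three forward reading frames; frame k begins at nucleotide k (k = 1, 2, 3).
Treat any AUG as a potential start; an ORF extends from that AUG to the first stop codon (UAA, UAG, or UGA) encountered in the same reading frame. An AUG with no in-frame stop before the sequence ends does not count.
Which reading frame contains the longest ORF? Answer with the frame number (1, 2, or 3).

2

Frame 1: GGA AUG AUU UGG UGA UAU CAU GGA AGU GUG UCA UUG AUA UCA — AUG at 4, stop UGA at 13 → 12 nt.
Frame 2: GAA UGA UUU GGU GAU AUC AUG GAA GUG UGU CAU UGA UAU — AUG at 20, stop UGA at 35 → 18 nt.
Frame 3: AAU GAU UUG GUG AUA UCA UGG AAG UGU GUC AUU GAU AUC — no AUG→stop ORF.
Longest ORF is 18 nt in frame 2 (positions 20–37).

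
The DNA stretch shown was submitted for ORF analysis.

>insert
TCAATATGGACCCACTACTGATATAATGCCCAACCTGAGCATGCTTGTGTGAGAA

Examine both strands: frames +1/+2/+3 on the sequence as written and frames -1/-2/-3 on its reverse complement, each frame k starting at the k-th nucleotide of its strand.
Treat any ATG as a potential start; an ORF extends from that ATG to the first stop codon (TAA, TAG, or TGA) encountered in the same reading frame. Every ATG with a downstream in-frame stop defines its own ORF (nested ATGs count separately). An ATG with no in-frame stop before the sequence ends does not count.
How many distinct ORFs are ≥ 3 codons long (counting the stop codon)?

4

Reverse complement (5'→3'): TTCTCACACAAGCATGCTCAGGTTGGGCATTATATCAGTAGTGGGTCCATATTGA
Frame +1: TCA ATA TGG ACC CAC TAC TGA TAT AAT GCC CAA CCT GAG CAT GCT TGT GTG AGA — no ATG→stop ORF.
Frame +2: CAA TAT GGA CCC ACT ACT GAT ATA ATG CCC AAC CTG AGC ATG CTT GTG TGA GAA — ATG at 26, stop TGA at 50 → 27 nt; ATG at 41, stop TGA at 50 → 12 nt.
Frame +3: AAT ATG GAC CCA CTA CTG ATA TAA TGC CCA ACC TGA GCA TGC TTG TGT GAG — ATG at 6, stop TAA at 24 → 21 nt.
Frame -1: TTC TCA CAC AAG CAT GCT CAG GTT GGG CAT TAT ATC AGT AGT GGG TCC ATA TTG — no ATG→stop ORF.
Frame -2: TCT CAC ACA AGC ATG CTC AGG TTG GGC ATT ATA TCA GTA GTG GGT CCA TAT TGA — ATG at 14, stop TGA at 53 → 42 nt.
Frame -3: CTC ACA CAA GCA TGC TCA GGT TGG GCA TTA TAT CAG TAG TGG GTC CAT ATT — no ATG→stop ORF.
ORFs ≥ 3 codons: frame +2 26–52 (9 codons), frame +2 41–52 (4 codons), frame +3 6–26 (7 codons), frame -2 14–55 (14 codons). Count = 4.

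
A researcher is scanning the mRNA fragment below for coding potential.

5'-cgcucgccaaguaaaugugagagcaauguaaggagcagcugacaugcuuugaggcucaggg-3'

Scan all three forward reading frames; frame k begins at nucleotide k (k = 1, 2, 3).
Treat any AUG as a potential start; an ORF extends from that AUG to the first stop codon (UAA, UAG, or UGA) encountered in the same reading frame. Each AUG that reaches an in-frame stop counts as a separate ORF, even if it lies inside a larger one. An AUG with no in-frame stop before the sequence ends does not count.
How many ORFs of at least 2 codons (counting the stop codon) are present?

3

Frame 1: CGC UCG CCA AGU AAA UGU GAG AGC AAU GUA AGG AGC AGC UGA CAU GCU UUG AGG CUC AGG — no AUG→stop ORF.
Frame 2: GCU CGC CAA GUA AAU GUG AGA GCA AUG UAA GGA GCA GCU GAC AUG CUU UGA GGC UCA GGG — AUG at 26, stop UAA at 29 → 6 nt; AUG at 44, stop UGA at 50 → 9 nt.
Frame 3: CUC GCC AAG UAA AUG UGA GAG CAA UGU AAG GAG CAG CUG ACA UGC UUU GAG GCU CAG — AUG at 15, stop UGA at 18 → 6 nt.
ORFs ≥ 2 codons: frame 2 26–31 (2 codons), frame 2 44–52 (3 codons), frame 3 15–20 (2 codons). Count = 3.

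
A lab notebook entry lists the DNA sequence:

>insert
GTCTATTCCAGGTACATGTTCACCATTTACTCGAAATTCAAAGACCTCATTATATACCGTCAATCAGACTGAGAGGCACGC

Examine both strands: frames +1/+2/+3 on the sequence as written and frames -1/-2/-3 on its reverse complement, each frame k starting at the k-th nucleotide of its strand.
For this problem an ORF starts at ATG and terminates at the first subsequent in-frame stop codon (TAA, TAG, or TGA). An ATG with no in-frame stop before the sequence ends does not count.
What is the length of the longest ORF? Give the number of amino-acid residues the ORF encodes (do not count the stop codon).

Reverse complement (5'→3'): GCGTGCCTCTCAGTCTGATTGACGGTATATAATGAGGTCTTTGAATTTCGAGTAAATGGTGAACATGTACCTGGAATAGAC
Frame +1: GTC TAT TCC AGG TAC ATG TTC ACC ATT TAC TCG AAA TTC AAA GAC CTC ATT ATA TAC CGT CAA TCA GAC TGA GAG GCA CGC — ATG at 16, stop TGA at 70 → 57 nt.
Frame +2: TCT ATT CCA GGT ACA TGT TCA CCA TTT ACT CGA AAT TCA AAG ACC TCA TTA TAT ACC GTC AAT CAG ACT GAG AGG CAC — no ATG→stop ORF.
Frame +3: CTA TTC CAG GTA CAT GTT CAC CAT TTA CTC GAA ATT CAA AGA CCT CAT TAT ATA CCG TCA ATC AGA CTG AGA GGC ACG — no ATG→stop ORF.
Frame -1: GCG TGC CTC TCA GTC TGA TTG ACG GTA TAT AAT GAG GTC TTT GAA TTT CGA GTA AAT GGT GAA CAT GTA CCT GGA ATA GAC — no ATG→stop ORF.
Frame -2: CGT GCC TCT CAG TCT GAT TGA CGG TAT ATA ATG AGG TCT TTG AAT TTC GAG TAA ATG GTG AAC ATG TAC CTG GAA TAG — ATG at 32, stop TAA at 53 → 24 nt; ATG at 56, stop TAG at 77 → 24 nt; ATG at 65, stop TAG at 77 → 15 nt.
Frame -3: GTG CCT CTC AGT CTG ATT GAC GGT ATA TAA TGA GGT CTT TGA ATT TCG AGT AAA TGG TGA ACA TGT ACC TGG AAT AGA — no ATG→stop ORF.
Longest: frame +1, positions 16–72, 57 nt = 19 codons = 18 aa. → 18 amino acids.

18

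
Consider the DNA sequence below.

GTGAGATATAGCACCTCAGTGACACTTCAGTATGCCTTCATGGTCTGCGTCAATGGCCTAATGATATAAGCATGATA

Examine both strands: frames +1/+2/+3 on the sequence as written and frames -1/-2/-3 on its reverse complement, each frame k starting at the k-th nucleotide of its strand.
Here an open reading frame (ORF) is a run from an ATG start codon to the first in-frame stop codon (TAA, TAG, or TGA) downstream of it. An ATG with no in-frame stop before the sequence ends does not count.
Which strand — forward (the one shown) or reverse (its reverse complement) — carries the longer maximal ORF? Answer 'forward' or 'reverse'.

forward

Reverse complement (5'→3'): TATCATGCTTATATCATTAGGCCATTGACGCAGACCATGAAGGCATACTGAAGTGTCACTGAGGTGCTATATCTCAC
Frame +1: GTG AGA TAT AGC ACC TCA GTG ACA CTT CAG TAT GCC TTC ATG GTC TGC GTC AAT GGC CTA ATG ATA TAA GCA TGA — ATG at 40, stop TAA at 67 → 30 nt; ATG at 61, stop TAA at 67 → 9 nt.
Frame +2: TGA GAT ATA GCA CCT CAG TGA CAC TTC AGT ATG CCT TCA TGG TCT GCG TCA ATG GCC TAA TGA TAT AAG CAT GAT — ATG at 32, stop TAA at 59 → 30 nt; ATG at 53, stop TAA at 59 → 9 nt.
Frame +3: GAG ATA TAG CAC CTC AGT GAC ACT TCA GTA TGC CTT CAT GGT CTG CGT CAA TGG CCT AAT GAT ATA AGC ATG ATA — no ATG→stop ORF.
Frame -1: TAT CAT GCT TAT ATC ATT AGG CCA TTG ACG CAG ACC ATG AAG GCA TAC TGA AGT GTC ACT GAG GTG CTA TAT CTC — ATG at 37, stop TGA at 49 → 15 nt.
Frame -2: ATC ATG CTT ATA TCA TTA GGC CAT TGA CGC AGA CCA TGA AGG CAT ACT GAA GTG TCA CTG AGG TGC TAT ATC TCA — ATG at 5, stop TGA at 26 → 24 nt.
Frame -3: TCA TGC TTA TAT CAT TAG GCC ATT GAC GCA GAC CAT GAA GGC ATA CTG AAG TGT CAC TGA GGT GCT ATA TCT CAC — no ATG→stop ORF.
Forward-strand max 30 nt; reverse-strand max 24 nt. The forward strand has the longer ORF.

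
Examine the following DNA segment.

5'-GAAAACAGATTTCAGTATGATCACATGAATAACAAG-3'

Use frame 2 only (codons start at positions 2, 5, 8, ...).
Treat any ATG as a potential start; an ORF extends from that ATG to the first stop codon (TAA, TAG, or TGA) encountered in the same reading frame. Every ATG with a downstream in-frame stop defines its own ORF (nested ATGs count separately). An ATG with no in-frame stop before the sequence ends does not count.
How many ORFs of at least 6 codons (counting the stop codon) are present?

0

Frame 2: AAA ACA GAT TTC AGT ATG ATC ACA TGA ATA ACA — ATG at 17, stop TGA at 26 → 12 nt.
No ORF reaches 6 codons. Count = 0.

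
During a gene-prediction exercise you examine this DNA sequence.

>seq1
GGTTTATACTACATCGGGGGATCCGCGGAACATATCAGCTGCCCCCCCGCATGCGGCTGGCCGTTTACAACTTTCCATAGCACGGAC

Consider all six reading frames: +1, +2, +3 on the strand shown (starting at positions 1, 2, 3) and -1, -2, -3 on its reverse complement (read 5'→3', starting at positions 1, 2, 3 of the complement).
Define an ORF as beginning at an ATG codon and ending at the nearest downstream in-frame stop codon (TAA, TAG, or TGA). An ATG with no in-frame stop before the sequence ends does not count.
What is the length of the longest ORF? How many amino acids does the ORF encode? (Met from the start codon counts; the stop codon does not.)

Reverse complement (5'→3'): GTCCGTGCTATGGAAAGTTGTAAACGGCCAGCCGCATGCGGGGGGGCAGCTGATATGTTCCGCGGATCCCCCGATGTAGTATAAACC
Frame +1: GGT TTA TAC TAC ATC GGG GGA TCC GCG GAA CAT ATC AGC TGC CCC CCC GCA TGC GGC TGG CCG TTT ACA ACT TTC CAT AGC ACG GAC — no ATG→stop ORF.
Frame +2: GTT TAT ACT ACA TCG GGG GAT CCG CGG AAC ATA TCA GCT GCC CCC CCG CAT GCG GCT GGC CGT TTA CAA CTT TCC ATA GCA CGG — no ATG→stop ORF.
Frame +3: TTT ATA CTA CAT CGG GGG ATC CGC GGA ACA TAT CAG CTG CCC CCC CGC ATG CGG CTG GCC GTT TAC AAC TTT CCA TAG CAC GGA — ATG at 51, stop TAG at 78 → 30 nt.
Frame -1: GTC CGT GCT ATG GAA AGT TGT AAA CGG CCA GCC GCA TGC GGG GGG GCA GCT GAT ATG TTC CGC GGA TCC CCC GAT GTA GTA TAA ACC — ATG at 10, stop TAA at 82 → 75 nt; ATG at 55, stop TAA at 82 → 30 nt.
Frame -2: TCC GTG CTA TGG AAA GTT GTA AAC GGC CAG CCG CAT GCG GGG GGG CAG CTG ATA TGT TCC GCG GAT CCC CCG ATG TAG TAT AAA — ATG at 74, stop TAG at 77 → 6 nt.
Frame -3: CCG TGC TAT GGA AAG TTG TAA ACG GCC AGC CGC ATG CGG GGG GGC AGC TGA TAT GTT CCG CGG ATC CCC CGA TGT AGT ATA AAC — ATG at 36, stop TGA at 51 → 18 nt.
Longest: frame -1, positions 10–84, 75 nt = 25 codons = 24 aa. → 24 amino acids.

24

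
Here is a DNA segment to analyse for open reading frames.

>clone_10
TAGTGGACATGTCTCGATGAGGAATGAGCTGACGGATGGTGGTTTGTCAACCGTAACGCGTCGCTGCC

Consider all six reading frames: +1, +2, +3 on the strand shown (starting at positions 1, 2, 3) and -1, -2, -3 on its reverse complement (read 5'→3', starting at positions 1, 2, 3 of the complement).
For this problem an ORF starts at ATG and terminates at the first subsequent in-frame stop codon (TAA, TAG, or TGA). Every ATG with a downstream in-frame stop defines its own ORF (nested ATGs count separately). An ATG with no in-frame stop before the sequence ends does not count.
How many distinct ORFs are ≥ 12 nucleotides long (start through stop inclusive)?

Reverse complement (5'→3'): GGCAGCGACGCGTTACGGTTGACAAACCACCATCCGTCAGCTCATTCCTCATCGAGACATGTCCACTA
Frame +1: TAG TGG ACA TGT CTC GAT GAG GAA TGA GCT GAC GGA TGG TGG TTT GTC AAC CGT AAC GCG TCG CTG — no ATG→stop ORF.
Frame +2: AGT GGA CAT GTC TCG ATG AGG AAT GAG CTG ACG GAT GGT GGT TTG TCA ACC GTA ACG CGT CGC TGC — no ATG→stop ORF.
Frame +3: GTG GAC ATG TCT CGA TGA GGA ATG AGC TGA CGG ATG GTG GTT TGT CAA CCG TAA CGC GTC GCT GCC — ATG at 9, stop TGA at 18 → 12 nt; ATG at 24, stop TGA at 30 → 9 nt; ATG at 36, stop TAA at 54 → 21 nt.
Frame -1: GGC AGC GAC GCG TTA CGG TTG ACA AAC CAC CAT CCG TCA GCT CAT TCC TCA TCG AGA CAT GTC CAC — no ATG→stop ORF.
Frame -2: GCA GCG ACG CGT TAC GGT TGA CAA ACC ACC ATC CGT CAG CTC ATT CCT CAT CGA GAC ATG TCC ACT — no ATG→stop ORF.
Frame -3: CAG CGA CGC GTT ACG GTT GAC AAA CCA CCA TCC GTC AGC TCA TTC CTC ATC GAG ACA TGT CCA CTA — no ATG→stop ORF.
ORFs ≥ 12 nucleotides: frame +3 9–20 (12 nucleotides), frame +3 36–56 (21 nucleotides). Count = 2.

2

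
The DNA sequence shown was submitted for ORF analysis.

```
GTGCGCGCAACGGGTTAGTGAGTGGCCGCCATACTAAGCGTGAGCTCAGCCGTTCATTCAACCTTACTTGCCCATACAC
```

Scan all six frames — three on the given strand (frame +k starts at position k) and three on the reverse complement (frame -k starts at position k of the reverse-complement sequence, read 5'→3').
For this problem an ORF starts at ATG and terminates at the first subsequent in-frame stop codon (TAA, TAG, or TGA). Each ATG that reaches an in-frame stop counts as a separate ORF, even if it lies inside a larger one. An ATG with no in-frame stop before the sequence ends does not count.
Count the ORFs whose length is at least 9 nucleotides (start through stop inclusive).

Reverse complement (5'→3'): GTGTATGGGCAAGTAAGGTTGAATGAACGGCTGAGCTCACGCTTAGTATGGCGGCCACTCACTAACCCGTTGCGCGCAC
Frame +1: GTG CGC GCA ACG GGT TAG TGA GTG GCC GCC ATA CTA AGC GTG AGC TCA GCC GTT CAT TCA ACC TTA CTT GCC CAT ACA — no ATG→stop ORF.
Frame +2: TGC GCG CAA CGG GTT AGT GAG TGG CCG CCA TAC TAA GCG TGA GCT CAG CCG TTC ATT CAA CCT TAC TTG CCC ATA CAC — no ATG→stop ORF.
Frame +3: GCG CGC AAC GGG TTA GTG AGT GGC CGC CAT ACT AAG CGT GAG CTC AGC CGT TCA TTC AAC CTT ACT TGC CCA TAC — no ATG→stop ORF.
Frame -1: GTG TAT GGG CAA GTA AGG TTG AAT GAA CGG CTG AGC TCA CGC TTA GTA TGG CGG CCA CTC ACT AAC CCG TTG CGC GCA — no ATG→stop ORF.
Frame -2: TGT ATG GGC AAG TAA GGT TGA ATG AAC GGC TGA GCT CAC GCT TAG TAT GGC GGC CAC TCA CTA ACC CGT TGC GCG CAC — ATG at 5, stop TAA at 14 → 12 nt; ATG at 23, stop TGA at 32 → 12 nt.
Frame -3: GTA TGG GCA AGT AAG GTT GAA TGA ACG GCT GAG CTC ACG CTT AGT ATG GCG GCC ACT CAC TAA CCC GTT GCG CGC — ATG at 48, stop TAA at 63 → 18 nt.
ORFs ≥ 9 nucleotides: frame -2 5–16 (12 nucleotides), frame -2 23–34 (12 nucleotides), frame -3 48–65 (18 nucleotides). Count = 3.

3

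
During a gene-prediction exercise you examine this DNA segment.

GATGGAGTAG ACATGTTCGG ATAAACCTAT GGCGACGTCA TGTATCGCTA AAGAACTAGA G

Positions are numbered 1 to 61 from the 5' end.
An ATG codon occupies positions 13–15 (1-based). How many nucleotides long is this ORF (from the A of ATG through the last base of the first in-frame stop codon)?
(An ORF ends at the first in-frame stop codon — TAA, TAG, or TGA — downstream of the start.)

12

Codons from position 13: ATG (13–15), TTC (16–18), GGA (19–21), TAA (22–24).
TAA is the first in-frame stop; ORF spans 13–24, 12 nucleotides.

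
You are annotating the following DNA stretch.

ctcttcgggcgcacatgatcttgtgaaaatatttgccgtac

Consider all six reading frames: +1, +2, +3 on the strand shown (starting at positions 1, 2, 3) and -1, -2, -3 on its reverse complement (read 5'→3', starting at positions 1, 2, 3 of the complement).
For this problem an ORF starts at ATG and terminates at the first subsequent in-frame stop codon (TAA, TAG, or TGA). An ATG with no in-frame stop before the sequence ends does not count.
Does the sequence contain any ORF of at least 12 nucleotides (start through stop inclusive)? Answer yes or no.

Reverse complement (5'→3'): GTACGGCAAATATTTTCACAAGATCATGTGCGCCCGAAGAG
Frame +1: CTC TTC GGG CGC ACA TGA TCT TGT GAA AAT ATT TGC CGT — no ATG→stop ORF.
Frame +2: TCT TCG GGC GCA CAT GAT CTT GTG AAA ATA TTT GCC GTA — no ATG→stop ORF.
Frame +3: CTT CGG GCG CAC ATG ATC TTG TGA AAA TAT TTG CCG TAC — ATG at 15, stop TGA at 24 → 12 nt.
Frame -1: GTA CGG CAA ATA TTT TCA CAA GAT CAT GTG CGC CCG AAG — no ATG→stop ORF.
Frame -2: TAC GGC AAA TAT TTT CAC AAG ATC ATG TGC GCC CGA AGA — no ATG→stop ORF.
Frame -3: ACG GCA AAT ATT TTC ACA AGA TCA TGT GCG CCC GAA GAG — no ATG→stop ORF.
Frame +3 has an ORF of 12 nucleotides (positions 15–26) ≥ 12, so yes.

yes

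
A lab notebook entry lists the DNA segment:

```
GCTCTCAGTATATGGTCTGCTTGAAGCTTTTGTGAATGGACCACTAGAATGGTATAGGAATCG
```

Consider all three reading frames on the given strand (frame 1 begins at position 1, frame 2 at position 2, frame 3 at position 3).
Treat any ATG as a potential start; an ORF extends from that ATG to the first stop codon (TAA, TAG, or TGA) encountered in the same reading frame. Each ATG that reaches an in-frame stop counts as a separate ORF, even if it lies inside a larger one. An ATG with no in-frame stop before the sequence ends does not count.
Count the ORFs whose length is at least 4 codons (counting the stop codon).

Frame 1: GCT CTC AGT ATA TGG TCT GCT TGA AGC TTT TGT GAA TGG ACC ACT AGA ATG GTA TAG GAA TCG — ATG at 49, stop TAG at 55 → 9 nt.
Frame 2: CTC TCA GTA TAT GGT CTG CTT GAA GCT TTT GTG AAT GGA CCA CTA GAA TGG TAT AGG AAT — no ATG→stop ORF.
Frame 3: TCT CAG TAT ATG GTC TGC TTG AAG CTT TTG TGA ATG GAC CAC TAG AAT GGT ATA GGA ATC — ATG at 12, stop TGA at 33 → 24 nt; ATG at 36, stop TAG at 45 → 12 nt.
ORFs ≥ 4 codons: frame 3 12–35 (8 codons), frame 3 36–47 (4 codons). Count = 2.

2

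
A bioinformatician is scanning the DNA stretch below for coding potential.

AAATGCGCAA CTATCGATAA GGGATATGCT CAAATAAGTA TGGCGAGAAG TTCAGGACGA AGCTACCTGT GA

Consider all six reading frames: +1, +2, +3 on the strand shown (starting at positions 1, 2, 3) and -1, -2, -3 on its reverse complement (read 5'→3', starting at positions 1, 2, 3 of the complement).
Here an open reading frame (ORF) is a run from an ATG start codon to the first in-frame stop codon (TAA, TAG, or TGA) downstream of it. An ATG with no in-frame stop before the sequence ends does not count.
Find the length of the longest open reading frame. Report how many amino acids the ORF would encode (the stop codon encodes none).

10

Reverse complement (5'→3'): TCACAGGTAGCTTCGTCCTGAACTTCTCGCCATACTTATTTGAGCATATCCCTTATCGATAGTTGCGCATTT
Frame +1: AAA TGC GCA ACT ATC GAT AAG GGA TAT GCT CAA ATA AGT ATG GCG AGA AGT TCA GGA CGA AGC TAC CTG TGA — ATG at 40, stop TGA at 70 → 33 nt.
Frame +2: AAT GCG CAA CTA TCG ATA AGG GAT ATG CTC AAA TAA GTA TGG CGA GAA GTT CAG GAC GAA GCT ACC TGT — ATG at 26, stop TAA at 35 → 12 nt.
Frame +3: ATG CGC AAC TAT CGA TAA GGG ATA TGC TCA AAT AAG TAT GGC GAG AAG TTC AGG ACG AAG CTA CCT GTG — ATG at 3, stop TAA at 18 → 18 nt.
Frame -1: TCA CAG GTA GCT TCG TCC TGA ACT TCT CGC CAT ACT TAT TTG AGC ATA TCC CTT ATC GAT AGT TGC GCA TTT — no ATG→stop ORF.
Frame -2: CAC AGG TAG CTT CGT CCT GAA CTT CTC GCC ATA CTT ATT TGA GCA TAT CCC TTA TCG ATA GTT GCG CAT — no ATG→stop ORF.
Frame -3: ACA GGT AGC TTC GTC CTG AAC TTC TCG CCA TAC TTA TTT GAG CAT ATC CCT TAT CGA TAG TTG CGC ATT — no ATG→stop ORF.
Longest: frame +1, positions 40–72, 33 nt = 11 codons = 10 aa. → 10 amino acids.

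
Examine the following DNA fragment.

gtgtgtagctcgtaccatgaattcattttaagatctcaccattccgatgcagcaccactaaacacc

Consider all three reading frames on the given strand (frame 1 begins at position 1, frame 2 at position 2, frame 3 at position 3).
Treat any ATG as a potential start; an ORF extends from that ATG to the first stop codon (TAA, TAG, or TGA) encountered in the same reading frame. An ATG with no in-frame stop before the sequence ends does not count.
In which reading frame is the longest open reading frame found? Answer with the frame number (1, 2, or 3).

2

Frame 1: GTG TGT AGC TCG TAC CAT GAA TTC ATT TTA AGA TCT CAC CAT TCC GAT GCA GCA CCA CTA AAC ACC — no ATG→stop ORF.
Frame 2: TGT GTA GCT CGT ACC ATG AAT TCA TTT TAA GAT CTC ACC ATT CCG ATG CAG CAC CAC TAA ACA — ATG at 17, stop TAA at 29 → 15 nt; ATG at 47, stop TAA at 59 → 15 nt.
Frame 3: GTG TAG CTC GTA CCA TGA ATT CAT TTT AAG ATC TCA CCA TTC CGA TGC AGC ACC ACT AAA CAC — no ATG→stop ORF.
Longest ORF is 15 nt in frame 2 (positions 17–31).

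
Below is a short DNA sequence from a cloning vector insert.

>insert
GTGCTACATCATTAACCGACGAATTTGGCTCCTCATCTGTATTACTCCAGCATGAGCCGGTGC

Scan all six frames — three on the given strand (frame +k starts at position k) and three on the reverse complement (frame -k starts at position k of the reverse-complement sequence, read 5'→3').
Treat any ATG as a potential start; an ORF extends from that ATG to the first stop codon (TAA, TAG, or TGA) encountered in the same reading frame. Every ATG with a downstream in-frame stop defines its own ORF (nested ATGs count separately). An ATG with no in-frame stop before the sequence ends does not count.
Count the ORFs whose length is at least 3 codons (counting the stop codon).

3

Reverse complement (5'→3'): GCACCGGCTCATGCTGGAGTAATACAGATGAGGAGCCAAATTCGTCGGTTAATGATGTAGCAC
Frame +1: GTG CTA CAT CAT TAA CCG ACG AAT TTG GCT CCT CAT CTG TAT TAC TCC AGC ATG AGC CGG TGC — no ATG→stop ORF.
Frame +2: TGC TAC ATC ATT AAC CGA CGA ATT TGG CTC CTC ATC TGT ATT ACT CCA GCA TGA GCC GGT — no ATG→stop ORF.
Frame +3: GCT ACA TCA TTA ACC GAC GAA TTT GGC TCC TCA TCT GTA TTA CTC CAG CAT GAG CCG GTG — no ATG→stop ORF.
Frame -1: GCA CCG GCT CAT GCT GGA GTA ATA CAG ATG AGG AGC CAA ATT CGT CGG TTA ATG ATG TAG CAC — ATG at 28, stop TAG at 58 → 33 nt; ATG at 52, stop TAG at 58 → 9 nt; ATG at 55, stop TAG at 58 → 6 nt.
Frame -2: CAC CGG CTC ATG CTG GAG TAA TAC AGA TGA GGA GCC AAA TTC GTC GGT TAA TGA TGT AGC — ATG at 11, stop TAA at 20 → 12 nt.
Frame -3: ACC GGC TCA TGC TGG AGT AAT ACA GAT GAG GAG CCA AAT TCG TCG GTT AAT GAT GTA GCA — no ATG→stop ORF.
ORFs ≥ 3 codons: frame -1 28–60 (11 codons), frame -1 52–60 (3 codons), frame -2 11–22 (4 codons). Count = 3.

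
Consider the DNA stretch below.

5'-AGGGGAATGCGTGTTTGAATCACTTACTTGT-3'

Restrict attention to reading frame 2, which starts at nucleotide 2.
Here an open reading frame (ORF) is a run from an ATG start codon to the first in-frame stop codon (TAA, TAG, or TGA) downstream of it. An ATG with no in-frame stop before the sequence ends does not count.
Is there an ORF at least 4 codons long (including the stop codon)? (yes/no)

Frame 2: GGG GAA TGC GTG TTT GAA TCA CTT ACT TGT — no ATG→stop ORF.
Largest ORF found is 0 codons < 4, so no.

no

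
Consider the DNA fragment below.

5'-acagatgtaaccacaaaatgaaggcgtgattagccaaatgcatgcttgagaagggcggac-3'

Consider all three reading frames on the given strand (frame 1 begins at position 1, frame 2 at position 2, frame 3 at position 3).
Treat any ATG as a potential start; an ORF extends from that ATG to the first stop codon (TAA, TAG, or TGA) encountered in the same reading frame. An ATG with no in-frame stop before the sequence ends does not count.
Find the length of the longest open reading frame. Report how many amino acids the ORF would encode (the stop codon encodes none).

3

Frame 1: ACA GAT GTA ACC ACA AAA TGA AGG CGT GAT TAG CCA AAT GCA TGC TTG AGA AGG GCG GAC — no ATG→stop ORF.
Frame 2: CAG ATG TAA CCA CAA AAT GAA GGC GTG ATT AGC CAA ATG CAT GCT TGA GAA GGG CGG — ATG at 5, stop TAA at 8 → 6 nt; ATG at 38, stop TGA at 47 → 12 nt.
Frame 3: AGA TGT AAC CAC AAA ATG AAG GCG TGA TTA GCC AAA TGC ATG CTT GAG AAG GGC GGA — ATG at 18, stop TGA at 27 → 12 nt.
Longest: frame 2, positions 38–49, 12 nt = 4 codons = 3 aa. → 3 amino acids.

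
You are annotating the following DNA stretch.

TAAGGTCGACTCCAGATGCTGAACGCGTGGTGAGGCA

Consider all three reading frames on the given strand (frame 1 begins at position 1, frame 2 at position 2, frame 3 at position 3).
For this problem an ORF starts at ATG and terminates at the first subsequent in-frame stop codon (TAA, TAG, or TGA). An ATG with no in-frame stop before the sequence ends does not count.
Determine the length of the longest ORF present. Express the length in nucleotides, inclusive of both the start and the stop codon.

18

Frame 1: TAA GGT CGA CTC CAG ATG CTG AAC GCG TGG TGA GGC — ATG at 16, stop TGA at 31 → 18 nt.
Frame 2: AAG GTC GAC TCC AGA TGC TGA ACG CGT GGT GAG GCA — no ATG→stop ORF.
Frame 3: AGG TCG ACT CCA GAT GCT GAA CGC GTG GTG AGG — no ATG→stop ORF.
Longest: frame 1, positions 16–33, 18 nt = 6 codons = 5 aa. → 18 nucleotides.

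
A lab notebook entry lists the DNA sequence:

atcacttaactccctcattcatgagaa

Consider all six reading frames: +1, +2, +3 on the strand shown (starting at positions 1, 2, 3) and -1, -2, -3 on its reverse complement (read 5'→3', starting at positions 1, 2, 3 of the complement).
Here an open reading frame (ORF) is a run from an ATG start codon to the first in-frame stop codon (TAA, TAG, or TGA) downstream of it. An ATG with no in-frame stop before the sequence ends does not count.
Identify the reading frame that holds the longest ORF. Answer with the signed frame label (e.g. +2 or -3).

-3

Reverse complement (5'→3'): TTCTCATGAATGAGGGAGTTAAGTGAT
Frame +1: ATC ACT TAA CTC CCT CAT TCA TGA GAA — no ATG→stop ORF.
Frame +2: TCA CTT AAC TCC CTC ATT CAT GAG — no ATG→stop ORF.
Frame +3: CAC TTA ACT CCC TCA TTC ATG AGA — no ATG→stop ORF.
Frame -1: TTC TCA TGA ATG AGG GAG TTA AGT GAT — no ATG→stop ORF.
Frame -2: TCT CAT GAA TGA GGG AGT TAA GTG — no ATG→stop ORF.
Frame -3: CTC ATG AAT GAG GGA GTT AAG TGA — ATG at 6, stop TGA at 24 → 21 nt.
Longest ORF is 21 nt in frame -3 (positions 6–26).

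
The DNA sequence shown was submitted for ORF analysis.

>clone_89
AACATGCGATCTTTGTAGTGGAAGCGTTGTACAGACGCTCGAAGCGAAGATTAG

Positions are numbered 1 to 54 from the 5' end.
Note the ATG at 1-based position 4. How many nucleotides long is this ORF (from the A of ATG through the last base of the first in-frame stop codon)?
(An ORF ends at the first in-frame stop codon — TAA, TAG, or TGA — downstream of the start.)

15

Codons from position 4: ATG (4–6), CGA (7–9), TCT (10–12), TTG (13–15), TAG (16–18).
TAG is the first in-frame stop; ORF spans 4–18, 15 nucleotides.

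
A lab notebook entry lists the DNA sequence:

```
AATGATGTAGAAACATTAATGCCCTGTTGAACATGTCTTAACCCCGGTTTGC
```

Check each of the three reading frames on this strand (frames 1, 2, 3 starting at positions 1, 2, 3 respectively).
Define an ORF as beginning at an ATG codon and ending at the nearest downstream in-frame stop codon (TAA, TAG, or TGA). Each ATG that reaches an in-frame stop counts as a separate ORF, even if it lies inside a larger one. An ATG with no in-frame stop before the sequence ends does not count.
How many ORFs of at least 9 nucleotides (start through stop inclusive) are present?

Frame 1: AAT GAT GTA GAA ACA TTA ATG CCC TGT TGA ACA TGT CTT AAC CCC GGT TTG — ATG at 19, stop TGA at 28 → 12 nt.
Frame 2: ATG ATG TAG AAA CAT TAA TGC CCT GTT GAA CAT GTC TTA ACC CCG GTT TGC — ATG at 2, stop TAG at 8 → 9 nt; ATG at 5, stop TAG at 8 → 6 nt.
Frame 3: TGA TGT AGA AAC ATT AAT GCC CTG TTG AAC ATG TCT TAA CCC CGG TTT — ATG at 33, stop TAA at 39 → 9 nt.
ORFs ≥ 9 nucleotides: frame 1 19–30 (12 nucleotides), frame 2 2–10 (9 nucleotides), frame 3 33–41 (9 nucleotides). Count = 3.

3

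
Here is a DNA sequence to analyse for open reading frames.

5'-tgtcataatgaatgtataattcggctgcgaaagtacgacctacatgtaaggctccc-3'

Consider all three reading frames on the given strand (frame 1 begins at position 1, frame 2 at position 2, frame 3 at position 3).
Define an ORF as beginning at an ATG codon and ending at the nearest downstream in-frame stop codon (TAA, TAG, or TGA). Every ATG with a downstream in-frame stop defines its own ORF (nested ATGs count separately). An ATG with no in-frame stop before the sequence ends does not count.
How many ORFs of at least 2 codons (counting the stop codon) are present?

Frame 1: TGT CAT AAT GAA TGT ATA ATT CGG CTG CGA AAG TAC GAC CTA CAT GTA AGG CTC — no ATG→stop ORF.
Frame 2: GTC ATA ATG AAT GTA TAA TTC GGC TGC GAA AGT ACG ACC TAC ATG TAA GGC TCC — ATG at 8, stop TAA at 17 → 12 nt; ATG at 44, stop TAA at 47 → 6 nt.
Frame 3: TCA TAA TGA ATG TAT AAT TCG GCT GCG AAA GTA CGA CCT ACA TGT AAG GCT CCC — no ATG→stop ORF.
ORFs ≥ 2 codons: frame 2 8–19 (4 codons), frame 2 44–49 (2 codons). Count = 2.

2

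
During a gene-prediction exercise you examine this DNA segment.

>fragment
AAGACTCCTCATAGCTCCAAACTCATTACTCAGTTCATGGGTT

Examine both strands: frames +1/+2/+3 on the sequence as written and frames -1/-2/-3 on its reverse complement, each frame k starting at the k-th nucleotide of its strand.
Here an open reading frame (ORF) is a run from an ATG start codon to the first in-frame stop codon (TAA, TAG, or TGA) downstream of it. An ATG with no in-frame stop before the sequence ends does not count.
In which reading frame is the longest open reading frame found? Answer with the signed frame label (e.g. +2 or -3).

-3

Reverse complement (5'→3'): AACCCATGAACTGAGTAATGAGTTTGGAGCTATGAGGAGTCTT
Frame +1: AAG ACT CCT CAT AGC TCC AAA CTC ATT ACT CAG TTC ATG GGT — no ATG→stop ORF.
Frame +2: AGA CTC CTC ATA GCT CCA AAC TCA TTA CTC AGT TCA TGG GTT — no ATG→stop ORF.
Frame +3: GAC TCC TCA TAG CTC CAA ACT CAT TAC TCA GTT CAT GGG — no ATG→stop ORF.
Frame -1: AAC CCA TGA ACT GAG TAA TGA GTT TGG AGC TAT GAG GAG TCT — no ATG→stop ORF.
Frame -2: ACC CAT GAA CTG AGT AAT GAG TTT GGA GCT ATG AGG AGT CTT — no ATG→stop ORF.
Frame -3: CCC ATG AAC TGA GTA ATG AGT TTG GAG CTA TGA GGA GTC — ATG at 6, stop TGA at 12 → 9 nt; ATG at 18, stop TGA at 33 → 18 nt.
Longest ORF is 18 nt in frame -3 (positions 18–35).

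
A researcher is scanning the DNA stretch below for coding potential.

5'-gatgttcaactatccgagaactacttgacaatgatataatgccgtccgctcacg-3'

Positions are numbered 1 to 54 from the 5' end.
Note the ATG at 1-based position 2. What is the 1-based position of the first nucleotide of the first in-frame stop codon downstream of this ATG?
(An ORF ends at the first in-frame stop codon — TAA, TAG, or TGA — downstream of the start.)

26

Codons from position 2: ATG (2–4), TTC (5–7), AAC (8–10), TAT (11–13), CCG (14–16), AGA (17–19), ACT (20–22), ACT (23–25), TGA (26–28).
TGA is a stop codon; it begins at position 26.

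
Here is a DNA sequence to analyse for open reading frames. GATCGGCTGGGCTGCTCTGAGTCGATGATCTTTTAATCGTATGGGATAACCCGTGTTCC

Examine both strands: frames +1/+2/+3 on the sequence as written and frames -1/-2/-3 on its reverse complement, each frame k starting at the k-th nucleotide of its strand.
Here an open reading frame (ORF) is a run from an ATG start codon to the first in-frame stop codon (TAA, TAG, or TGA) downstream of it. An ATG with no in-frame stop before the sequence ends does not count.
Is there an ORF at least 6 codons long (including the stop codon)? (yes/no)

no

Reverse complement (5'→3'): GGAACACGGGTTATCCCATACGATTAAAAGATCATCGACTCAGAGCAGCCCAGCCGATC
Frame +1: GAT CGG CTG GGC TGC TCT GAG TCG ATG ATC TTT TAA TCG TAT GGG ATA ACC CGT GTT — ATG at 25, stop TAA at 34 → 12 nt.
Frame +2: ATC GGC TGG GCT GCT CTG AGT CGA TGA TCT TTT AAT CGT ATG GGA TAA CCC GTG TTC — ATG at 41, stop TAA at 47 → 9 nt.
Frame +3: TCG GCT GGG CTG CTC TGA GTC GAT GAT CTT TTA ATC GTA TGG GAT AAC CCG TGT TCC — no ATG→stop ORF.
Frame -1: GGA ACA CGG GTT ATC CCA TAC GAT TAA AAG ATC ATC GAC TCA GAG CAG CCC AGC CGA — no ATG→stop ORF.
Frame -2: GAA CAC GGG TTA TCC CAT ACG ATT AAA AGA TCA TCG ACT CAG AGC AGC CCA GCC GAT — no ATG→stop ORF.
Frame -3: AAC ACG GGT TAT CCC ATA CGA TTA AAA GAT CAT CGA CTC AGA GCA GCC CAG CCG ATC — no ATG→stop ORF.
Largest ORF found is 4 codons < 6, so no.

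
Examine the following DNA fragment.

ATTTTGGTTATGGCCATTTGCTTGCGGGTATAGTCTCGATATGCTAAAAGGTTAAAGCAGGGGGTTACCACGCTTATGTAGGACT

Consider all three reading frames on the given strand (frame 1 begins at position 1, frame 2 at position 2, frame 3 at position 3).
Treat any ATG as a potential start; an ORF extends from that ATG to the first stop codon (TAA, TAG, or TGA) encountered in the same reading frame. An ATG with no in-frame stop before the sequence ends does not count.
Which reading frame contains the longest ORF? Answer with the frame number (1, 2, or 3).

1

Frame 1: ATT TTG GTT ATG GCC ATT TGC TTG CGG GTA TAG TCT CGA TAT GCT AAA AGG TTA AAG CAG GGG GTT ACC ACG CTT ATG TAG GAC — ATG at 10, stop TAG at 31 → 24 nt; ATG at 76, stop TAG at 79 → 6 nt.
Frame 2: TTT TGG TTA TGG CCA TTT GCT TGC GGG TAT AGT CTC GAT ATG CTA AAA GGT TAA AGC AGG GGG TTA CCA CGC TTA TGT AGG ACT — ATG at 41, stop TAA at 53 → 15 nt.
Frame 3: TTT GGT TAT GGC CAT TTG CTT GCG GGT ATA GTC TCG ATA TGC TAA AAG GTT AAA GCA GGG GGT TAC CAC GCT TAT GTA GGA — no ATG→stop ORF.
Longest ORF is 24 nt in frame 1 (positions 10–33).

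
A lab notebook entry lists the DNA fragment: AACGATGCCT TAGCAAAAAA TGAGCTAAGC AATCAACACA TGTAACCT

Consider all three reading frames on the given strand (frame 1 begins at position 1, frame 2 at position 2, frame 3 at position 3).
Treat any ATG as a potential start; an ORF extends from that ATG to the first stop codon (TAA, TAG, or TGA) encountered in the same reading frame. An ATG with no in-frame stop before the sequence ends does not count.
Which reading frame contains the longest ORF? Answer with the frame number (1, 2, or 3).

2

Frame 1: AAC GAT GCC TTA GCA AAA AAT GAG CTA AGC AAT CAA CAC ATG TAA CCT — ATG at 40, stop TAA at 43 → 6 nt.
Frame 2: ACG ATG CCT TAG CAA AAA ATG AGC TAA GCA ATC AAC ACA TGT AAC — ATG at 5, stop TAG at 11 → 9 nt; ATG at 20, stop TAA at 26 → 9 nt.
Frame 3: CGA TGC CTT AGC AAA AAA TGA GCT AAG CAA TCA ACA CAT GTA ACC — no ATG→stop ORF.
Longest ORF is 9 nt in frame 2 (positions 5–13).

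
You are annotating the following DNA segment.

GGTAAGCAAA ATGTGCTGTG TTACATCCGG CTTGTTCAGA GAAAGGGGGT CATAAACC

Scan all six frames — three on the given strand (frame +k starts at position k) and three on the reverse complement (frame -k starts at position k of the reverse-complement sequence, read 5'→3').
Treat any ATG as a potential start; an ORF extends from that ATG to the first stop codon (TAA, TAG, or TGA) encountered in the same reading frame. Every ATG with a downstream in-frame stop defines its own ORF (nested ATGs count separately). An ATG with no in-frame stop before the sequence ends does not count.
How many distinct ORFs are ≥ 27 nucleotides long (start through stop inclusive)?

Reverse complement (5'→3'): GGTTTATGACCCCCTTTCTCTGAACAAGCCGGATGTAACACAGCACATTTTGCTTACC
Frame +1: GGT AAG CAA AAT GTG CTG TGT TAC ATC CGG CTT GTT CAG AGA AAG GGG GTC ATA AAC — no ATG→stop ORF.
Frame +2: GTA AGC AAA ATG TGC TGT GTT ACA TCC GGC TTG TTC AGA GAA AGG GGG TCA TAA ACC — ATG at 11, stop TAA at 53 → 45 nt.
Frame +3: TAA GCA AAA TGT GCT GTG TTA CAT CCG GCT TGT TCA GAG AAA GGG GGT CAT AAA — no ATG→stop ORF.
Frame -1: GGT TTA TGA CCC CCT TTC TCT GAA CAA GCC GGA TGT AAC ACA GCA CAT TTT GCT TAC — no ATG→stop ORF.
Frame -2: GTT TAT GAC CCC CTT TCT CTG AAC AAG CCG GAT GTA ACA CAG CAC ATT TTG CTT ACC — no ATG→stop ORF.
Frame -3: TTT ATG ACC CCC TTT CTC TGA ACA AGC CGG ATG TAA CAC AGC ACA TTT TGC TTA — ATG at 6, stop TGA at 21 → 18 nt; ATG at 33, stop TAA at 36 → 6 nt.
ORFs ≥ 27 nucleotides: frame +2 11–55 (45 nucleotides). Count = 1.

1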